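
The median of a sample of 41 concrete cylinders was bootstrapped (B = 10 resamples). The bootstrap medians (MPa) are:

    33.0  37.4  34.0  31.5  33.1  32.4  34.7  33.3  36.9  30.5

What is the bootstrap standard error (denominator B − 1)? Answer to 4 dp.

Bootstrap SE is the standard deviation of the 10 replicate medians.
Mean of replicates: (33.0 + 37.4 + 34.0 + 31.5 + 33.1 + 32.4 + 34.7 + 33.3 + 36.9 + 30.5) / 10 = 336.80000 / 10 = 33.68000
Sum of squared deviations: (−0.68000)² + (+3.72000)² + (+0.32000)² + (−2.18000)² + (−0.58000)² + (−1.28000)² + (+1.02000)² + (−0.38000)² + (+3.22000)² + (−3.18000)² = 42.79600
Variance = 42.79600 / 9 = 4.75511
SE* = √4.75511

SE* = 2.1806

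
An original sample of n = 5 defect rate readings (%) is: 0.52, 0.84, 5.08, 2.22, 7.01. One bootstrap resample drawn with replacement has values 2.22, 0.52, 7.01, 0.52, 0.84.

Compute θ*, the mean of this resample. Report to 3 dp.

Mean = (2.22 + 0.52 + 7.01 + 0.52 + 0.84) / 5 = 11.110 / 5 = 2.222

θ* = 2.222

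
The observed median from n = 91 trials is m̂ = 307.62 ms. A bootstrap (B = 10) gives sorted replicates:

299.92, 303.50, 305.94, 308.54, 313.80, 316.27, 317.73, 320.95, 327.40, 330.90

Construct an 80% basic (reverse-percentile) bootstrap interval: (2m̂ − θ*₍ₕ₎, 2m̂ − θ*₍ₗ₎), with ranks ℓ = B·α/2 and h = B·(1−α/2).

Percentile endpoints at ranks 1 and 9: θ*₍1₎ = 299.92, θ*₍9₎ = 327.40.
Basic interval reflects these around m̂:
  lower = 2 × 307.62 − 327.40 = 287.84
  upper = 2 × 307.62 − 299.92 = 315.32

(287.84, 315.32)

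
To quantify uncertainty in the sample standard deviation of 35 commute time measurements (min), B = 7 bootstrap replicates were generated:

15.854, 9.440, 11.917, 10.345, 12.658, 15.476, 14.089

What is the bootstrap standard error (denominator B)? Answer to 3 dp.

SE* = 2.276

Bootstrap SE is the standard deviation of the 7 replicate standard deviations.
Mean of replicates: (15.854 + 9.440 + 11.917 + 10.345 + 12.658 + 15.476 + 14.089) / 7 = 89.7790 / 7 = 12.8256
Sum of squared deviations: (+3.0284)² + (−3.3856)² + (−0.9086)² + (−2.4806)² + (−0.1676)² + (+2.6504)² + (+1.2634)² = 36.2613
Variance = 36.2613 / 7 = 5.1802
SE* = √5.1802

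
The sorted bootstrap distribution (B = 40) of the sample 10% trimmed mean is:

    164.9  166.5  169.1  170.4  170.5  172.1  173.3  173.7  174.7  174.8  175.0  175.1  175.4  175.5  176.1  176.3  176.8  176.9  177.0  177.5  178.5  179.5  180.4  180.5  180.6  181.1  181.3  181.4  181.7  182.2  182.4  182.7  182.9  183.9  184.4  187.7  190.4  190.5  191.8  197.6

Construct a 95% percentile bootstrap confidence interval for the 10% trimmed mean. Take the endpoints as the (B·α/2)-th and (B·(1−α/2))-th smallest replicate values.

(164.9, 191.8)

α = 0.05; lower rank = 40 × 0.025 = 1; upper rank = 40 × 0.975 = 39.
The 1st smallest replicate is 164.9; the 39th is 191.8.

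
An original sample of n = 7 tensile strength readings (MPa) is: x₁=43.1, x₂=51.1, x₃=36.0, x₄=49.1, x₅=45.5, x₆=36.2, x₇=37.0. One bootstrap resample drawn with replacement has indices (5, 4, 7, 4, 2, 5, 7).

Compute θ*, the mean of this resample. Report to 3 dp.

Resample values: 45.5, 49.1, 37.0, 49.1, 51.1, 45.5, 37.0.
Mean = (45.5 + 49.1 + 37.0 + 49.1 + 51.1 + 45.5 + 37.0) / 7 = 314.30 / 7 = 44.900

θ* = 44.900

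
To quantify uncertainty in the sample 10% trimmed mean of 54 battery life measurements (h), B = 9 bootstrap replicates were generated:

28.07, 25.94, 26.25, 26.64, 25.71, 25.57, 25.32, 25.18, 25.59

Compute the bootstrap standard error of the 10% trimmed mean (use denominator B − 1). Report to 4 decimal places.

Bootstrap SE is the standard deviation of the 9 replicate 10% trimmed means.
Mean of replicates: (28.07 + 25.94 + 26.25 + 26.64 + 25.71 + 25.57 + 25.32 + 25.18 + 25.59) / 9 = 234.27000 / 9 = 26.03000
Sum of squared deviations: (+2.04000)² + (−0.09000)² + (+0.22000)² + (+0.61000)² + (−0.32000)² + (−0.46000)² + (−0.71000)² + (−0.85000)² + (−0.44000)² = 6.32440
Variance = 6.32440 / 8 = 0.79055
SE* = √0.79055

SE* = 0.8891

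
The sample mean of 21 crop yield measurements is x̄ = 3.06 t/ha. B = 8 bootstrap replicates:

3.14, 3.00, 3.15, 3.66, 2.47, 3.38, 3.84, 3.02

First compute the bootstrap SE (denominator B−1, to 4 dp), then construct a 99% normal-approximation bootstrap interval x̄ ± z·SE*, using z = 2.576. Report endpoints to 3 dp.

(1.965, 4.155)

Mean of replicates = 3.2075; sum of squared deviations = 1.2645; SE* = √(1.2645/7) = 0.4250
Margin = 2.576 × 0.4250 = 1.0948
Interval: 3.06 ± 1.0948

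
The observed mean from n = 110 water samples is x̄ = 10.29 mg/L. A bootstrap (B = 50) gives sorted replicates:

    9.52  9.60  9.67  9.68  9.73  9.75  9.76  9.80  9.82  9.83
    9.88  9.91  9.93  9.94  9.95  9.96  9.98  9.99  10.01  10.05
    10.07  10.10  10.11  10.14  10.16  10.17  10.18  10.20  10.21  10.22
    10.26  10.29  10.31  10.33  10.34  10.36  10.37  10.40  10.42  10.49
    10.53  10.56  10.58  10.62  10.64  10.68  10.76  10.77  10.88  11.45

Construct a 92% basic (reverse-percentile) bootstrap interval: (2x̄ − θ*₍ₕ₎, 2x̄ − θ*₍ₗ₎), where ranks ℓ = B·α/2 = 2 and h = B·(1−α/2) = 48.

(9.81, 10.98)

Percentile endpoints at ranks 2 and 48: θ*₍2₎ = 9.60, θ*₍48₎ = 10.77.
Basic interval reflects these around x̄:
  lower = 2 × 10.29 − 10.77 = 9.81
  upper = 2 × 10.29 − 9.60 = 10.98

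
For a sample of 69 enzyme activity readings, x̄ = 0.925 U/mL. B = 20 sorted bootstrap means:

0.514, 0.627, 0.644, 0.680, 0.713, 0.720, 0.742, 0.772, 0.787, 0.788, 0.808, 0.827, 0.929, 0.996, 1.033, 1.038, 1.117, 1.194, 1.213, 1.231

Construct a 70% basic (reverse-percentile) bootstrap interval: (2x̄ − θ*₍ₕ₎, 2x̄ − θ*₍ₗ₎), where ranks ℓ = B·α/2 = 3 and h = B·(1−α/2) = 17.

(0.733, 1.206)

Percentile endpoints at ranks 3 and 17: θ*₍3₎ = 0.644, θ*₍17₎ = 1.117.
Basic interval reflects these around x̄:
  lower = 2 × 0.925 − 1.117 = 0.733
  upper = 2 × 0.925 − 0.644 = 1.206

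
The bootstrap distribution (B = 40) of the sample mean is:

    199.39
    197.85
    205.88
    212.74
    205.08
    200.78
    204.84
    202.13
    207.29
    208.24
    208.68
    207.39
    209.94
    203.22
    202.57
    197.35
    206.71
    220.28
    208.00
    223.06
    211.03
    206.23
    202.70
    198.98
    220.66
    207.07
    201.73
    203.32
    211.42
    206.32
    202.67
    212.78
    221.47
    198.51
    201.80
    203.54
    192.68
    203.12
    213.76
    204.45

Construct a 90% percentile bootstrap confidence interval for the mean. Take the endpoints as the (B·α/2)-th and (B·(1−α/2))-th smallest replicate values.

Sorted replicates: 192.68, 197.35, 197.85, 198.51, 198.98, 199.39, 200.78, 201.73, 201.80, 202.13, 202.57, 202.67, 202.70, 203.12, 203.22, 203.32, 203.54, 204.45, 204.84, 205.08, 205.88, 206.23, 206.32, 206.71, 207.07, 207.29, 207.39, 208.00, 208.24, 208.68, 209.94, 211.03, 211.42, 212.74, 212.78, 213.76, 220.28, 220.66, 221.47, 223.06
α = 0.10; lower rank = 40 × 0.050 = 2; upper rank = 40 × 0.950 = 38.
The 2nd smallest replicate is 197.35; the 38th is 220.66.

(197.35, 220.66)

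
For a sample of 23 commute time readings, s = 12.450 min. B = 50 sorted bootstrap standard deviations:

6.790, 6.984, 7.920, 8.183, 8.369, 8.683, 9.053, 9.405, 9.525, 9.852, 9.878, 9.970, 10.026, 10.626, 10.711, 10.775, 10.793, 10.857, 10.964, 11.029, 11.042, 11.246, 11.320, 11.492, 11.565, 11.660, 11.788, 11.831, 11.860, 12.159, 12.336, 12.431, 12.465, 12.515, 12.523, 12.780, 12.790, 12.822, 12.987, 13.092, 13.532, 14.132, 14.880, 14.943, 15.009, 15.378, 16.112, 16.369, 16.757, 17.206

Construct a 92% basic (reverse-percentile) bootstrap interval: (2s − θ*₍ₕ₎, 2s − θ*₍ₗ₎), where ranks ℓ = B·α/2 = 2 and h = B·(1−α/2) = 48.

(8.531, 17.916)

Percentile endpoints at ranks 2 and 48: θ*₍2₎ = 6.984, θ*₍48₎ = 16.369.
Basic interval reflects these around s:
  lower = 2 × 12.450 − 16.369 = 8.531
  upper = 2 × 12.450 − 6.984 = 17.916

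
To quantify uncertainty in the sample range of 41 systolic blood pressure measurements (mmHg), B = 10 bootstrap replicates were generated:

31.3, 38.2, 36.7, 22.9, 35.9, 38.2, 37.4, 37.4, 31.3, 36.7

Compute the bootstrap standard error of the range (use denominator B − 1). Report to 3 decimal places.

SE* = 4.839

Bootstrap SE is the standard deviation of the 10 replicate ranges.
Mean of replicates: (31.3 + 38.2 + 36.7 + 22.9 + 35.9 + 38.2 + 37.4 + 37.4 + 31.3 + 36.7) / 10 = 346.0000 / 10 = 34.6000
Sum of squared deviations: (−3.3000)² + (+3.6000)² + (+2.1000)² + (−11.7000)² + (+1.3000)² + (+3.6000)² + (+2.8000)² + (+2.8000)² + (−3.3000)² + (+2.1000)² = 210.7800
Variance = 210.7800 / 9 = 23.4200
SE* = √23.4200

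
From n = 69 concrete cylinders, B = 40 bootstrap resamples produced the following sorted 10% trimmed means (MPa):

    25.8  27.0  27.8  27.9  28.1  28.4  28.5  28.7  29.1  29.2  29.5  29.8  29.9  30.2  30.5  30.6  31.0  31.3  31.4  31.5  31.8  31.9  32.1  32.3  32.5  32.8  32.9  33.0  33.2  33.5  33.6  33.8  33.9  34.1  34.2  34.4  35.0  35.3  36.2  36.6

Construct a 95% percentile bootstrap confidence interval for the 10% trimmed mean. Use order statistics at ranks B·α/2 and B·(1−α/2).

(25.8, 36.2)

α = 0.05; lower rank = 40 × 0.025 = 1; upper rank = 40 × 0.975 = 39.
The 1st smallest replicate is 25.8; the 39th is 36.2.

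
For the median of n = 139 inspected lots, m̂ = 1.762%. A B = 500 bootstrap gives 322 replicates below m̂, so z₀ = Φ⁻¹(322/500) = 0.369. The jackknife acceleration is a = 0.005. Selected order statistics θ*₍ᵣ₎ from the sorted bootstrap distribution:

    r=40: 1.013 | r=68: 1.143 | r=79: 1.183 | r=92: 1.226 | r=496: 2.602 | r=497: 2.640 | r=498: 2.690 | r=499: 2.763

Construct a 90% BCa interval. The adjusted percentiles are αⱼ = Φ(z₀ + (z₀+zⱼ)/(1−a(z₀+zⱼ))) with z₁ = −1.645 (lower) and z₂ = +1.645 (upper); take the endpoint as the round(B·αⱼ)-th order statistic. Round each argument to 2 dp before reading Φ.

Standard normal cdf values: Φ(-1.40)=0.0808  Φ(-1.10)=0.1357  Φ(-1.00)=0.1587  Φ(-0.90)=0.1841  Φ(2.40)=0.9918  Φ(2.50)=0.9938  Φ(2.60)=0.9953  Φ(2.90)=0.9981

Lower: z₀ + z₁ = 0.369 + (-1.645) = -1.276; 1 − a(z₀+z₁) = 1 − (0.005)(-1.276) = 1.0064; argument = 0.369 + (-1.276)/1.0064 = -0.8989 → -0.90.
α₁ = Φ(-0.90) = 0.1841; rank = round(500 × 0.1841) = 92; θ*₍92₎ = 1.226.
Upper: z₀ + z₂ = 2.014; 1 − a(z₀+z₂) = 0.9899; argument = 2.4035 → 2.40; α₂ = 0.9918; rank = 496; θ*₍496₎ = 2.602.

(1.226, 2.602)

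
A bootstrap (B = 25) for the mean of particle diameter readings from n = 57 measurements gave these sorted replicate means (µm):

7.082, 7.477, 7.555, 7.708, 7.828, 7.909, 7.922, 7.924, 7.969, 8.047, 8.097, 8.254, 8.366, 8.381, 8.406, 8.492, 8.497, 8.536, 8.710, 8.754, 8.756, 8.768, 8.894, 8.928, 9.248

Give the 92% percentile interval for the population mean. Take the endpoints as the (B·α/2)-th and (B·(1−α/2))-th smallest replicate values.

α = 0.08; lower rank = 25 × 0.040 = 1; upper rank = 25 × 0.960 = 24.
The 1st smallest replicate is 7.082; the 24th is 8.928.

(7.082, 8.928)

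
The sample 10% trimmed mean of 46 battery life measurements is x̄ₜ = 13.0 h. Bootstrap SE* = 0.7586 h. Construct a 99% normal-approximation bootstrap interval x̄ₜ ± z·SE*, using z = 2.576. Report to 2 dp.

(11.05, 14.95)

Margin = 2.576 × 0.7586 = 1.954
Interval: 13.0 ± 1.954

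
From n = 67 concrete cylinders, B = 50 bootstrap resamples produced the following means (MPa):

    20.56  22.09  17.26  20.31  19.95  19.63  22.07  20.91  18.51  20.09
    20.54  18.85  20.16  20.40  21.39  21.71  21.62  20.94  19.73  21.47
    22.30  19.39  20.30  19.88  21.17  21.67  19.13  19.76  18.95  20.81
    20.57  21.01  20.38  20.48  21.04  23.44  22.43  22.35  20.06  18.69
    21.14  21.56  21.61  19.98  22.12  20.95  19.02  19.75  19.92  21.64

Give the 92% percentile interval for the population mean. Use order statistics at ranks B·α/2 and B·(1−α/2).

(18.51, 22.35)

Sorted replicates: 17.26, 18.51, 18.69, 18.85, 18.95, 19.02, 19.13, 19.39, 19.63, 19.73, 19.75, 19.76, 19.88, 19.92, 19.95, 19.98, 20.06, 20.09, 20.16, 20.30, 20.31, 20.38, 20.40, 20.48, 20.54, 20.56, 20.57, 20.81, 20.91, 20.94, 20.95, 21.01, 21.04, 21.14, 21.17, 21.39, 21.47, 21.56, 21.61, 21.62, 21.64, 21.67, 21.71, 22.07, 22.09, 22.12, 22.30, 22.35, 22.43, 23.44
α = 0.08; lower rank = 50 × 0.040 = 2; upper rank = 50 × 0.960 = 48.
The 2nd smallest replicate is 18.51; the 48th is 22.35.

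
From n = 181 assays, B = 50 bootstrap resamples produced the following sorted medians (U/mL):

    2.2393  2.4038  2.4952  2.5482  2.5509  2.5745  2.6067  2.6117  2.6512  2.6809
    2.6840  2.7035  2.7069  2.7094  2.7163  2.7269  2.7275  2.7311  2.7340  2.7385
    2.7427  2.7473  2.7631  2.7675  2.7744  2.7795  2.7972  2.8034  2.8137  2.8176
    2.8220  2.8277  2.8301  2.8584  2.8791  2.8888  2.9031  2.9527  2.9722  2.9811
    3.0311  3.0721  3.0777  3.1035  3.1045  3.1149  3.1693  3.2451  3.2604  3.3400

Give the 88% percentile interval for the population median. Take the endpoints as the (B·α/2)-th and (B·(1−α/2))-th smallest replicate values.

α = 0.12; lower rank = 50 × 0.060 = 3; upper rank = 50 × 0.940 = 47.
The 3rd smallest replicate is 2.4952; the 47th is 3.1693.

(2.4952, 3.1693)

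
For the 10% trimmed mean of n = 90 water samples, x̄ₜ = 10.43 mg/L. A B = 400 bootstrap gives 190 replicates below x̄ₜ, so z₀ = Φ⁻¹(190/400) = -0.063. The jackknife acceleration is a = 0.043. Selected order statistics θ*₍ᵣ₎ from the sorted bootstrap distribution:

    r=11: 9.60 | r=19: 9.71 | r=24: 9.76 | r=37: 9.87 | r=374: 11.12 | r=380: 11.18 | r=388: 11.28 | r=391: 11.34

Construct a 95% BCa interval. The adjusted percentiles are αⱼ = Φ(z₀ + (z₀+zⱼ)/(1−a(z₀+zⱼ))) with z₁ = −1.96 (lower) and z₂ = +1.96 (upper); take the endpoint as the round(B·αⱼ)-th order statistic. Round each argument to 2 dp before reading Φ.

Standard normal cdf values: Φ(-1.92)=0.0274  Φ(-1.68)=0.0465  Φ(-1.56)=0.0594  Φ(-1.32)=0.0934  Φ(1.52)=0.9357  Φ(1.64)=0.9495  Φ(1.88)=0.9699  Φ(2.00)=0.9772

Lower: z₀ + z₁ = -0.063 + (-1.960) = -2.023; 1 − a(z₀+z₁) = 1 − (0.043)(-2.023) = 1.0870; argument = -0.063 + (-2.023)/1.0870 = -1.9241 → -1.92.
α₁ = Φ(-1.92) = 0.0274; rank = round(400 × 0.0274) = 11; θ*₍11₎ = 9.60.
Upper: z₀ + z₂ = 1.897; 1 − a(z₀+z₂) = 0.9184; argument = 2.0025 → 2.00; α₂ = 0.9772; rank = 391; θ*₍391₎ = 11.34.

(9.60, 11.34)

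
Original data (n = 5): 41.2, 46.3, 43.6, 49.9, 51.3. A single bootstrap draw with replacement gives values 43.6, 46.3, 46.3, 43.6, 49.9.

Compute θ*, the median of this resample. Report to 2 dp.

Sorted: 43.6, 43.6, 46.3, 46.3, 49.9
Median = middle value = 46.30

θ* = 46.30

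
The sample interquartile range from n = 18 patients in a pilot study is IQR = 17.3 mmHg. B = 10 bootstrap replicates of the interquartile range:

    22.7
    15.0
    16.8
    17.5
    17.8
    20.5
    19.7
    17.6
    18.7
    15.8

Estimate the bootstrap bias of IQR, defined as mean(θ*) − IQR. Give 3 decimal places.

mean(θ*) = (22.7 + 15.0 + 16.8 + 17.5 + 17.8 + 20.5 + 19.7 + 17.6 + 18.7 + 15.8) / 10 = 18.2100
bias = 18.2100 − 17.3

bias = +0.910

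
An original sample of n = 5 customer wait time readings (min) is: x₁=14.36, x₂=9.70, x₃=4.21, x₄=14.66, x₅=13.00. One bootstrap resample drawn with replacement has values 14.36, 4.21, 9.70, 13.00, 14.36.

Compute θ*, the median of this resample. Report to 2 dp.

θ* = 13.00

Sorted: 4.21, 9.70, 13.00, 14.36, 14.36
Median = middle value = 13.00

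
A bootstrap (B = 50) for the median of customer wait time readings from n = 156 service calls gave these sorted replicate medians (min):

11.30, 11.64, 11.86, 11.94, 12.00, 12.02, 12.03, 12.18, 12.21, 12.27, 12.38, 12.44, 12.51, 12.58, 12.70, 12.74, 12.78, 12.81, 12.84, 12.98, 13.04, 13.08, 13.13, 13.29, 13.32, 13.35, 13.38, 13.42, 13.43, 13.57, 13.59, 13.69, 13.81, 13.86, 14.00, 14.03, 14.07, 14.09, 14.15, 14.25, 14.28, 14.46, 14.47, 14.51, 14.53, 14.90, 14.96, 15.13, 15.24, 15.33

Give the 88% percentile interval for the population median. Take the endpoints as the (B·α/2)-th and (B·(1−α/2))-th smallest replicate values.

(11.86, 14.96)

α = 0.12; lower rank = 50 × 0.060 = 3; upper rank = 50 × 0.940 = 47.
The 3rd smallest replicate is 11.86; the 47th is 14.96.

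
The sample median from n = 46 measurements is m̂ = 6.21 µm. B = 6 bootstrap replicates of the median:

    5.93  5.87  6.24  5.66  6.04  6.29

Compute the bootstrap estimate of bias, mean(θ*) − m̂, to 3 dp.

bias = −0.205

mean(θ*) = (5.93 + 5.87 + 6.24 + 5.66 + 6.04 + 6.29) / 6 = 6.0050
bias = 6.0050 − 6.21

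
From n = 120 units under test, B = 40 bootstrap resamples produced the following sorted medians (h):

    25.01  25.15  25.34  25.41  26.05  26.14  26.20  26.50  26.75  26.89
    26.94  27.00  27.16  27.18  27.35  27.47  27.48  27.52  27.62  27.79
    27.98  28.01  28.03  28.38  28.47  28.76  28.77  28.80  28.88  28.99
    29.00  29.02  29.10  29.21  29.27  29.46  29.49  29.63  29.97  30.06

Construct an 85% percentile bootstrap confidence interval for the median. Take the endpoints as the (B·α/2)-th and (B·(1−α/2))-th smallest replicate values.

(25.34, 29.49)

α = 0.15; lower rank = 40 × 0.075 = 3; upper rank = 40 × 0.925 = 37.
The 3rd smallest replicate is 25.34; the 37th is 29.49.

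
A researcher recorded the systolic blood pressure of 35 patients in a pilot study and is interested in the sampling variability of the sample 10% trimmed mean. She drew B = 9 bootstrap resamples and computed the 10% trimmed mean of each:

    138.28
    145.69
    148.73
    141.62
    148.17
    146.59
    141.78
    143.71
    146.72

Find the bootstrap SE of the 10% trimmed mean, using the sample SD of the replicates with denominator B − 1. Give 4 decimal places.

SE* = 3.4823

Bootstrap SE is the standard deviation of the 9 replicate 10% trimmed means.
Mean of replicates: (138.28 + 145.69 + 148.73 + 141.62 + 148.17 + 146.59 + 141.78 + 143.71 + 146.72) / 9 = 1301.29000 / 9 = 144.58778
Sum of squared deviations: (−6.30778)² + (+1.10222)² + (+4.14222)² + (−2.96778)² + (+3.58222)² + (+2.00222)² + (−2.80778)² + (−0.87778)² + (+2.13222)² = 97.01036
Variance = 97.01036 / 8 = 12.12629
SE* = √12.12629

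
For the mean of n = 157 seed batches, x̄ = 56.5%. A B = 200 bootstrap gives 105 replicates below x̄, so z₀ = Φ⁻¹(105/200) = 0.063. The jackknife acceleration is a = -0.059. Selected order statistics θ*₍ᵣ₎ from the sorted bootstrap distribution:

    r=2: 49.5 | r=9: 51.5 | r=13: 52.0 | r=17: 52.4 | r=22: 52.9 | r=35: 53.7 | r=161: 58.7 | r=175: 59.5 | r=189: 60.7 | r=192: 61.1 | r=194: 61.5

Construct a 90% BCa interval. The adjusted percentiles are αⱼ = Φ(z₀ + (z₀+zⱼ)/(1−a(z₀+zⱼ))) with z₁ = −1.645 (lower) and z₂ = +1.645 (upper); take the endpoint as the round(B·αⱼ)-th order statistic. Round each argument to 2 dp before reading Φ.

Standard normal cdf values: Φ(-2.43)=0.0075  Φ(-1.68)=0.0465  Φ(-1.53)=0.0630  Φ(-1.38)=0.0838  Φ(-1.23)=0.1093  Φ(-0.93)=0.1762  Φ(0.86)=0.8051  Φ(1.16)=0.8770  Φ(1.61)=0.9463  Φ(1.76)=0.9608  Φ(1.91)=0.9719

(51.5, 60.7)

Lower: z₀ + z₁ = 0.063 + (-1.645) = -1.582; 1 − a(z₀+z₁) = 1 − (-0.059)(-1.582) = 0.9067; argument = 0.063 + (-1.582)/0.9067 = -1.6819 → -1.68.
α₁ = Φ(-1.68) = 0.0465; rank = round(200 × 0.0465) = 9; θ*₍9₎ = 51.5.
Upper: z₀ + z₂ = 1.708; 1 − a(z₀+z₂) = 1.1008; argument = 1.6146 → 1.61; α₂ = 0.9463; rank = 189; θ*₍189₎ = 60.7.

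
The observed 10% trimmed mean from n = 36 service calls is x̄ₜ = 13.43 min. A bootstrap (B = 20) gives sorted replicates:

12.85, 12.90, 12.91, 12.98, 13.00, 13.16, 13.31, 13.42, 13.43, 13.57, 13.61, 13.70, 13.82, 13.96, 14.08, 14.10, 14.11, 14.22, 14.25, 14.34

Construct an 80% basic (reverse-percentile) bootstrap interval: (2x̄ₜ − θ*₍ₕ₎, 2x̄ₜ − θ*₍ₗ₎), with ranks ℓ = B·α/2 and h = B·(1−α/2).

Percentile endpoints at ranks 2 and 18: θ*₍2₎ = 12.90, θ*₍18₎ = 14.22.
Basic interval reflects these around x̄ₜ:
  lower = 2 × 13.43 − 14.22 = 12.64
  upper = 2 × 13.43 − 12.90 = 13.96

(12.64, 13.96)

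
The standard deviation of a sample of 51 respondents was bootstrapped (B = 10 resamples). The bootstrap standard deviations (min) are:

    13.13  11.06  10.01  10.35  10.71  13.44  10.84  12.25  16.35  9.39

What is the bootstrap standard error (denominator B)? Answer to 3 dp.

Bootstrap SE is the standard deviation of the 10 replicate standard deviations.
Mean of replicates: (13.13 + 11.06 + 10.01 + 10.35 + 10.71 + 13.44 + 10.84 + 12.25 + 16.35 + 9.39) / 10 = 117.5300 / 10 = 11.7530
Sum of squared deviations: (+1.3770)² + (−0.6930)² + (−1.7430)² + (−1.4030)² + (−1.0430)² + (+1.6870)² + (−0.9130)² + (+0.4970)² + (+4.5970)² + (−2.3630)² = 39.1134
Variance = 39.1134 / 10 = 3.9113
SE* = √3.9113

SE* = 1.978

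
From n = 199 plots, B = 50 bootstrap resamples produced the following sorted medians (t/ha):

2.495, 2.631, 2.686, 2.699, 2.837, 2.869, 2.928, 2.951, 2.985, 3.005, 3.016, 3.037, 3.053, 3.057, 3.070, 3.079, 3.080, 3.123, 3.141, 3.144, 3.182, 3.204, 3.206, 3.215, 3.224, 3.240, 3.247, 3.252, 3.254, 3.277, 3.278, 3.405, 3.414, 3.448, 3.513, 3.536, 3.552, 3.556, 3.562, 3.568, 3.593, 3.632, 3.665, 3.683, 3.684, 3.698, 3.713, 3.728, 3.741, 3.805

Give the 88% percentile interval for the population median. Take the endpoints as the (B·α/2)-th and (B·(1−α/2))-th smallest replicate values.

α = 0.12; lower rank = 50 × 0.060 = 3; upper rank = 50 × 0.940 = 47.
The 3rd smallest replicate is 2.686; the 47th is 3.713.

(2.686, 3.713)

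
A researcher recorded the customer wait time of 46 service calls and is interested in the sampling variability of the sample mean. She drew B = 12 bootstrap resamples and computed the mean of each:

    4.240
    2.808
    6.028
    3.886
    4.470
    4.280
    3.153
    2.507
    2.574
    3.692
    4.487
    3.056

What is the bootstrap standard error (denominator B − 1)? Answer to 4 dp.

SE* = 1.0200

Bootstrap SE is the standard deviation of the 12 replicate means.
Mean of replicates: (4.240 + 2.808 + 6.028 + 3.886 + 4.470 + 4.280 + 3.153 + 2.507 + 2.574 + 3.692 + 4.487 + 3.056) / 12 = 45.18100 / 12 = 3.76508
Sum of squared deviations: (+0.47492)² + (−0.95708)² + (+2.26292)² + (+0.12092)² + (+0.70492)² + (+0.51492)² + (−0.61208)² + (−1.25808)² + (−1.19108)² + (−0.07308)² + (+0.72192)² + (−0.70908)² = 11.44442
Variance = 11.44442 / 11 = 1.04040
SE* = √1.04040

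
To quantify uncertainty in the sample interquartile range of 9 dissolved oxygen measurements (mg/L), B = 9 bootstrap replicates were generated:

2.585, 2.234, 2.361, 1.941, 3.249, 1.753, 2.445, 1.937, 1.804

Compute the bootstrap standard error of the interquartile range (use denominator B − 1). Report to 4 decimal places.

SE* = 0.4743

Bootstrap SE is the standard deviation of the 9 replicate interquartile ranges.
Mean of replicates: (2.585 + 2.234 + 2.361 + 1.941 + 3.249 + 1.753 + 2.445 + 1.937 + 1.804) / 9 = 20.30900 / 9 = 2.25656
Sum of squared deviations: (+0.32844)² + (−0.02256)² + (+0.10444)² + (−0.31556)² + (+0.99244)² + (−0.50356)² + (+0.18844)² + (−0.31956)² + (−0.45256)² = 1.79982
Variance = 1.79982 / 8 = 0.22498
SE* = √0.22498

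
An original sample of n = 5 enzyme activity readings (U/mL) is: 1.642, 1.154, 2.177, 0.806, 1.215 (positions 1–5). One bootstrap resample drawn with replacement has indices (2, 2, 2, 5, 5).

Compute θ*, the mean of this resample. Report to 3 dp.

Resample values: 1.154, 1.154, 1.154, 1.215, 1.215.
Mean = (1.154 + 1.154 + 1.154 + 1.215 + 1.215) / 5 = 5.8920 / 5 = 1.178

θ* = 1.178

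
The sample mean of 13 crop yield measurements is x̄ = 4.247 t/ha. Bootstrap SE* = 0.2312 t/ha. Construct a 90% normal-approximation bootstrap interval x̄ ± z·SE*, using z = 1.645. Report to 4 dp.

Margin = 1.645 × 0.2312 = 0.38032
Interval: 4.247 ± 0.38032

(3.8667, 4.6273)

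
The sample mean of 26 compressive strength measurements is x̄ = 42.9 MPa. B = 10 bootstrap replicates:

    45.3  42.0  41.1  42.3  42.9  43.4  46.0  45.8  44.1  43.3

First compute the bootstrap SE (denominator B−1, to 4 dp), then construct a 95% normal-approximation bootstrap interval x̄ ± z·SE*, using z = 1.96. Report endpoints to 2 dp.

Mean of replicates = 43.6200; sum of squared deviations = 24.8560; SE* = √(24.8560/9) = 1.6619
Margin = 1.96 × 1.6619 = 3.257
Interval: 42.9 ± 3.257

(39.64, 46.16)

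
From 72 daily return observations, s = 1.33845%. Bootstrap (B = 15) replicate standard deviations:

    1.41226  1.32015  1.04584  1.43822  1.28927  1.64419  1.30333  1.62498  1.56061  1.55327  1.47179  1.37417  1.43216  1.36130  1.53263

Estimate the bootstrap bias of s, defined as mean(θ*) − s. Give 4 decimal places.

bias = +0.0858

mean(θ*) = (1.41226 + 1.32015 + 1.04584 + 1.43822 + 1.28927 + 1.64419 + 1.30333 + 1.62498 + 1.56061 + 1.55327 + 1.47179 + 1.37417 + 1.43216 + 1.36130 + 1.53263) / 15 = 1.42428
bias = 1.42428 − 1.33845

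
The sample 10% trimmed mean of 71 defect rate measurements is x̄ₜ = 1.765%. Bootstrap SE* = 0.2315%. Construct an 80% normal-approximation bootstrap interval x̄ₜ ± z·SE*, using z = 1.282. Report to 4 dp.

Margin = 1.282 × 0.2315 = 0.29678
Interval: 1.765 ± 0.29678

(1.4682, 2.0618)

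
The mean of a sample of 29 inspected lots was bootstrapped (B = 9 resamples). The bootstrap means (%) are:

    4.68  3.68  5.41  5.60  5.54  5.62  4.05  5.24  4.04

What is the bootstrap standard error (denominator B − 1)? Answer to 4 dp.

SE* = 0.7735

Bootstrap SE is the standard deviation of the 9 replicate means.
Mean of replicates: (4.68 + 3.68 + 5.41 + 5.60 + 5.54 + 5.62 + 4.05 + 5.24 + 4.04) / 9 = 43.86000 / 9 = 4.87333
Sum of squared deviations: (−0.19333)² + (−1.19333)² + (+0.53667)² + (+0.72667)² + (+0.66667)² + (+0.74667)² + (−0.82333)² + (+0.36667)² + (−0.83333)² = 4.78620
Variance = 4.78620 / 8 = 0.59828
SE* = √0.59828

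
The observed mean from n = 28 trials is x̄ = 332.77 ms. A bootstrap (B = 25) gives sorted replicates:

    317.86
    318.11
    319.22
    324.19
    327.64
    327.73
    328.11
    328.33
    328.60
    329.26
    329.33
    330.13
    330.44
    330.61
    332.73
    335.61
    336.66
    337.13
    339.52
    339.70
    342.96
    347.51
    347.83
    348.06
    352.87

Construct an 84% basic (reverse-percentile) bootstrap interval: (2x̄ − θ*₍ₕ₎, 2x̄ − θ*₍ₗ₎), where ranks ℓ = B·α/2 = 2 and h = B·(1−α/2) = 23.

(317.71, 347.43)

Percentile endpoints at ranks 2 and 23: θ*₍2₎ = 318.11, θ*₍23₎ = 347.83.
Basic interval reflects these around x̄:
  lower = 2 × 332.77 − 347.83 = 317.71
  upper = 2 × 332.77 − 318.11 = 347.43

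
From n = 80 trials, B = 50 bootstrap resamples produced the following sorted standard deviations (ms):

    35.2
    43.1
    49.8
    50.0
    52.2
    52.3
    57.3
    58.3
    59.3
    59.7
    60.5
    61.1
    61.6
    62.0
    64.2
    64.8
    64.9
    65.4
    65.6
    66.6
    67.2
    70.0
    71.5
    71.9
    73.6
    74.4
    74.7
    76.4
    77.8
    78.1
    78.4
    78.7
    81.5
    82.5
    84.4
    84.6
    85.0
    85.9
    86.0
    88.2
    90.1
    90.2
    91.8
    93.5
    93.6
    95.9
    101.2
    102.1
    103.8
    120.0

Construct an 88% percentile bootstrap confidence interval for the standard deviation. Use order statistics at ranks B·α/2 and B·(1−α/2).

α = 0.12; lower rank = 50 × 0.060 = 3; upper rank = 50 × 0.940 = 47.
The 3rd smallest replicate is 49.8; the 47th is 101.2.

(49.8, 101.2)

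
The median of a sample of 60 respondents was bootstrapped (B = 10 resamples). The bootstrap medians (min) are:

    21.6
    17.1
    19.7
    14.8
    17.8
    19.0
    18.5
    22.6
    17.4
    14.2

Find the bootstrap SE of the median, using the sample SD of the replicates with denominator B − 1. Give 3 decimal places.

SE* = 2.655

Bootstrap SE is the standard deviation of the 10 replicate medians.
Mean of replicates: (21.6 + 17.1 + 19.7 + 14.8 + 17.8 + 19.0 + 18.5 + 22.6 + 17.4 + 14.2) / 10 = 182.7000 / 10 = 18.2700
Sum of squared deviations: (+3.3300)² + (−1.1700)² + (+1.4300)² + (−3.4700)² + (−0.4700)² + (+0.7300)² + (+0.2300)² + (+4.3300)² + (−0.8700)² + (−4.0700)² = 63.4210
Variance = 63.4210 / 9 = 7.0468
SE* = √7.0468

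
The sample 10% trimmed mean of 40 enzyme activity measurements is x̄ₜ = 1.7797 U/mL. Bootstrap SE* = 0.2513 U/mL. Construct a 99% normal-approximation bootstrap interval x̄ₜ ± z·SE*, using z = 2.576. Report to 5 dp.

Margin = 2.576 × 0.2513 = 0.647349
Interval: 1.7797 ± 0.647349

(1.13235, 2.42705)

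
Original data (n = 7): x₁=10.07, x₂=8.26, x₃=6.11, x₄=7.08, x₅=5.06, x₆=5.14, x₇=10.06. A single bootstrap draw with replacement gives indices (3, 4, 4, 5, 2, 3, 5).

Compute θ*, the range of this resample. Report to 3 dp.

θ* = 3.200

Resample values: 6.11, 7.08, 7.08, 5.06, 8.26, 6.11, 5.06.
Range = 8.26 − 5.06 = 3.200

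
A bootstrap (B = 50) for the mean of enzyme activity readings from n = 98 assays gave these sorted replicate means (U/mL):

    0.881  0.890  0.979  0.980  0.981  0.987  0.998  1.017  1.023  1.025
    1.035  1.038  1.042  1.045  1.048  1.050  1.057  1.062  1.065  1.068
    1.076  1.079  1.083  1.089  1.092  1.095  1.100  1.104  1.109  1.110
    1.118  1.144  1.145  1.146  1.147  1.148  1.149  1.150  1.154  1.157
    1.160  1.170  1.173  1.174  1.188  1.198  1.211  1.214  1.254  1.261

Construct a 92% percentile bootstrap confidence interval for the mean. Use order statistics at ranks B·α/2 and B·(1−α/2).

(0.890, 1.214)

α = 0.08; lower rank = 50 × 0.040 = 2; upper rank = 50 × 0.960 = 48.
The 2nd smallest replicate is 0.890; the 48th is 1.214.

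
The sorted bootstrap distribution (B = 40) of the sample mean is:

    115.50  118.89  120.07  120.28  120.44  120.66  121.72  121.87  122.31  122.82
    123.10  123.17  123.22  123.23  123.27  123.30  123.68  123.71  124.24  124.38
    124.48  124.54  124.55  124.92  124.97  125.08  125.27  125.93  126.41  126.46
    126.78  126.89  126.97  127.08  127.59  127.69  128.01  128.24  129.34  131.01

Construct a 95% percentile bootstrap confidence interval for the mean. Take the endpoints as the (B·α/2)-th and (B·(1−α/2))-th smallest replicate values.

(115.50, 129.34)

α = 0.05; lower rank = 40 × 0.025 = 1; upper rank = 40 × 0.975 = 39.
The 1st smallest replicate is 115.50; the 39th is 129.34.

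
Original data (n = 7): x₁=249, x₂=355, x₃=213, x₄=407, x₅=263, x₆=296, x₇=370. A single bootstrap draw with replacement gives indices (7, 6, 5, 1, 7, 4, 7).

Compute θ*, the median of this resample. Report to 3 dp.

Resample values: 370, 296, 263, 249, 370, 407, 370.
Sorted: 249, 263, 296, 370, 370, 370, 407
Median = middle value = 370.000

θ* = 370.000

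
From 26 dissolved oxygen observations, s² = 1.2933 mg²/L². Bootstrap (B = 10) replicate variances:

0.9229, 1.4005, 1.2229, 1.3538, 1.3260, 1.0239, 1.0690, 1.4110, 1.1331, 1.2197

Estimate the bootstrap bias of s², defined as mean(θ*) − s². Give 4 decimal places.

mean(θ*) = (0.9229 + 1.4005 + 1.2229 + 1.3538 + 1.3260 + 1.0239 + 1.0690 + 1.4110 + 1.1331 + 1.2197) / 10 = 1.20828
bias = 1.20828 − 1.2933

bias = −0.0850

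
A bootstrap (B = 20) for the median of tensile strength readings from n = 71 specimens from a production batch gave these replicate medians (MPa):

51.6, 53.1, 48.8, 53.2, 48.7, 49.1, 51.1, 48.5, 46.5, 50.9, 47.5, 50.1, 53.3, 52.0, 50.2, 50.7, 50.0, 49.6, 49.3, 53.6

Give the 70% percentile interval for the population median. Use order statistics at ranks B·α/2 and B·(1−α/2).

Sorted replicates: 46.5, 47.5, 48.5, 48.7, 48.8, 49.1, 49.3, 49.6, 50.0, 50.1, 50.2, 50.7, 50.9, 51.1, 51.6, 52.0, 53.1, 53.2, 53.3, 53.6
α = 0.30; lower rank = 20 × 0.150 = 3; upper rank = 20 × 0.850 = 17.
The 3rd smallest replicate is 48.5; the 17th is 53.1.

(48.5, 53.1)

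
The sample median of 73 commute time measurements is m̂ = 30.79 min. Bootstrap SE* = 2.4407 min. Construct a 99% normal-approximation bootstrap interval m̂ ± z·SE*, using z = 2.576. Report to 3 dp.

(24.503, 37.077)

Margin = 2.576 × 2.4407 = 6.2872
Interval: 30.79 ± 6.2872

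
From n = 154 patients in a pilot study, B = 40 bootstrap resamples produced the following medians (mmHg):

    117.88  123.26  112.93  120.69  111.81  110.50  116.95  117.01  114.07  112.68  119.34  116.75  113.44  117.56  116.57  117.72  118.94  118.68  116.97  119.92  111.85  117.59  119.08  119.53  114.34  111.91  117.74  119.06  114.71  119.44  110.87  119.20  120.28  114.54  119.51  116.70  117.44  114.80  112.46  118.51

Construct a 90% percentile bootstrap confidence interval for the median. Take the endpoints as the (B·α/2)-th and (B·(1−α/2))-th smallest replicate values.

Sorted replicates: 110.50, 110.87, 111.81, 111.85, 111.91, 112.46, 112.68, 112.93, 113.44, 114.07, 114.34, 114.54, 114.71, 114.80, 116.57, 116.70, 116.75, 116.95, 116.97, 117.01, 117.44, 117.56, 117.59, 117.72, 117.74, 117.88, 118.51, 118.68, 118.94, 119.06, 119.08, 119.20, 119.34, 119.44, 119.51, 119.53, 119.92, 120.28, 120.69, 123.26
α = 0.10; lower rank = 40 × 0.050 = 2; upper rank = 40 × 0.950 = 38.
The 2nd smallest replicate is 110.87; the 38th is 120.28.

(110.87, 120.28)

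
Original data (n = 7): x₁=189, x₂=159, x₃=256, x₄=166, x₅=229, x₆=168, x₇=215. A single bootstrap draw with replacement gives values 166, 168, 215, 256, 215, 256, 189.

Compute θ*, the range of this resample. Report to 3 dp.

Range = 256 − 166 = 90.000

θ* = 90.000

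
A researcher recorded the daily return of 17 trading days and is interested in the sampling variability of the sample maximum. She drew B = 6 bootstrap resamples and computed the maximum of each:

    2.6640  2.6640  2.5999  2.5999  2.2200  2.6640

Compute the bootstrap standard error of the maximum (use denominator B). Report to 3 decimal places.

Bootstrap SE is the standard deviation of the 6 replicate maximums.
Mean of replicates: (2.6640 + 2.6640 + 2.5999 + 2.5999 + 2.2200 + 2.6640) / 6 = 15.41180 / 6 = 2.56863
Sum of squared deviations: (+0.09537)² + (+0.09537)² + (+0.03127)² + (+0.03127)² + (−0.34863)² + (+0.09537)² = 0.15078
Variance = 0.15078 / 6 = 0.02513
SE* = √0.02513

SE* = 0.159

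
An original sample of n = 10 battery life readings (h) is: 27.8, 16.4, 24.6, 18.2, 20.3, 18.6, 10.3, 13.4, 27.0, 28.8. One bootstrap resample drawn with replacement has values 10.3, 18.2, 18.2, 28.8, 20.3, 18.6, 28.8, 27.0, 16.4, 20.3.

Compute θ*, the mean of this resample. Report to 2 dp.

Mean = (10.3 + 18.2 + 18.2 + 28.8 + 20.3 + 18.6 + 28.8 + 27.0 + 16.4 + 20.3) / 10 = 206.90 / 10 = 20.69

θ* = 20.69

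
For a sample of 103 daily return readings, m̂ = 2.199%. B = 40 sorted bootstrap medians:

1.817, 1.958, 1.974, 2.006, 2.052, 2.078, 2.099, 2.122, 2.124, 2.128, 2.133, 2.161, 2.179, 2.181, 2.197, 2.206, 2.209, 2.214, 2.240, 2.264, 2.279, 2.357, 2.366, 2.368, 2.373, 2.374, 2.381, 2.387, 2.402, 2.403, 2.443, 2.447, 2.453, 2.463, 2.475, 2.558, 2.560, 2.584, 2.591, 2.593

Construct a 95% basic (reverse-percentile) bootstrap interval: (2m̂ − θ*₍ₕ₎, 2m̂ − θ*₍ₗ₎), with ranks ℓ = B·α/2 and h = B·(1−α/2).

(1.807, 2.581)

Percentile endpoints at ranks 1 and 39: θ*₍1₎ = 1.817, θ*₍39₎ = 2.591.
Basic interval reflects these around m̂:
  lower = 2 × 2.199 − 2.591 = 1.807
  upper = 2 × 2.199 − 1.817 = 2.581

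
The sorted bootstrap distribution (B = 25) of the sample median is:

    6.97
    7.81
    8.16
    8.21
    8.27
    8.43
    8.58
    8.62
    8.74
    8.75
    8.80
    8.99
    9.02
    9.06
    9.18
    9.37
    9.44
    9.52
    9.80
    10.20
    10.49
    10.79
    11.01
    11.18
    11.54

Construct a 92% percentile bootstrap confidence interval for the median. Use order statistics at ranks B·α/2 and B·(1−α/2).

(6.97, 11.18)

α = 0.08; lower rank = 25 × 0.040 = 1; upper rank = 25 × 0.960 = 24.
The 1st smallest replicate is 6.97; the 24th is 11.18.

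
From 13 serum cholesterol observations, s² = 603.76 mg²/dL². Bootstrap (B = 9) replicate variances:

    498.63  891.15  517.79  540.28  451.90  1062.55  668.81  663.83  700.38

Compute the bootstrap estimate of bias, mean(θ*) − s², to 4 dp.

mean(θ*) = (498.63 + 891.15 + 517.79 + 540.28 + 451.90 + 1062.55 + 668.81 + 663.83 + 700.38) / 9 = 666.14667
bias = 666.14667 − 603.76

bias = +62.3867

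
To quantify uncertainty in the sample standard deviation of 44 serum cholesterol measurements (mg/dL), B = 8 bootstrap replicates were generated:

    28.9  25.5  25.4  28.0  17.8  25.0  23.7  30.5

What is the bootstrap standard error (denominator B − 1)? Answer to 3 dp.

SE* = 3.883

Bootstrap SE is the standard deviation of the 8 replicate standard deviations.
Mean of replicates: (28.9 + 25.5 + 25.4 + 28.0 + 17.8 + 25.0 + 23.7 + 30.5) / 8 = 204.8000 / 8 = 25.6000
Sum of squared deviations: (+3.3000)² + (−0.1000)² + (−0.2000)² + (+2.4000)² + (−7.8000)² + (−0.6000)² + (−1.9000)² + (+4.9000)² = 105.5200
Variance = 105.5200 / 7 = 15.0743
SE* = √15.0743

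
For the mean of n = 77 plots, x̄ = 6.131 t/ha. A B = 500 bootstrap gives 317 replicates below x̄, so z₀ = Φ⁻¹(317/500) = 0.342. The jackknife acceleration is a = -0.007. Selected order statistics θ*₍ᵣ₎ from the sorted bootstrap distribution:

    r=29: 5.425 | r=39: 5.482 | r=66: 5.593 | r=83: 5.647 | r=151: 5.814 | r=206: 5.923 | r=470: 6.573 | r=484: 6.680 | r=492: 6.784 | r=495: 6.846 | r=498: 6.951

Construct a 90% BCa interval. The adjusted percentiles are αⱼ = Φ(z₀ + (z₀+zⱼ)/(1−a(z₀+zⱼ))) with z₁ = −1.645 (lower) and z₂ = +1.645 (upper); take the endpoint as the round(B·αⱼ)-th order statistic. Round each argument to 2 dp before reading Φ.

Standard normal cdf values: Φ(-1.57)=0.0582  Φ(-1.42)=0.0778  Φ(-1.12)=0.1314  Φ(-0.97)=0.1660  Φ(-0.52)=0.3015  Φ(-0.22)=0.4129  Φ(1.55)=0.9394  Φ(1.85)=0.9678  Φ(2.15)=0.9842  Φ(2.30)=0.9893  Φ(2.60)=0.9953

Lower: z₀ + z₁ = 0.342 + (-1.645) = -1.303; 1 − a(z₀+z₁) = 1 − (-0.007)(-1.303) = 0.9909; argument = 0.342 + (-1.303)/0.9909 = -0.9730 → -0.97.
α₁ = Φ(-0.97) = 0.1660; rank = round(500 × 0.1660) = 83; θ*₍83₎ = 5.647.
Upper: z₀ + z₂ = 1.987; 1 − a(z₀+z₂) = 1.0139; argument = 2.3017 → 2.30; α₂ = 0.9893; rank = 495; θ*₍495₎ = 6.846.

(5.647, 6.846)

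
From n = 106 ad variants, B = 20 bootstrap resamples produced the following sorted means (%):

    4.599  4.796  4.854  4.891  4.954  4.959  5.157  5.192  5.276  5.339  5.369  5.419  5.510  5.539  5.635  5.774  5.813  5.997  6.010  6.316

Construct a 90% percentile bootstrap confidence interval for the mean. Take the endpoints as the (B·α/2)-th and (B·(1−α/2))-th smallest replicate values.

α = 0.10; lower rank = 20 × 0.050 = 1; upper rank = 20 × 0.950 = 19.
The 1st smallest replicate is 4.599; the 19th is 6.010.

(4.599, 6.010)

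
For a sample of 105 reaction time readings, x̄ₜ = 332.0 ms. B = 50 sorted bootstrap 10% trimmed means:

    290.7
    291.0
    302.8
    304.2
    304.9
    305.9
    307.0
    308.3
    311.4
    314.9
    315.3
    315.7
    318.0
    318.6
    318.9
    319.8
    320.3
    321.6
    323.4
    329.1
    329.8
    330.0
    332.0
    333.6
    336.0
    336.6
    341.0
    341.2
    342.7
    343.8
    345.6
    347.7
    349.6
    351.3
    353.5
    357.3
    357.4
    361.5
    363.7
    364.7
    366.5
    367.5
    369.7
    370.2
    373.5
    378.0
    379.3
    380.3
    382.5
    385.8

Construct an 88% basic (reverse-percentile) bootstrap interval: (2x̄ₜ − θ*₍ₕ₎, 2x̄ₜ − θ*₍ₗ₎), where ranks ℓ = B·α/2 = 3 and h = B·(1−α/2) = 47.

(284.7, 361.2)

Percentile endpoints at ranks 3 and 47: θ*₍3₎ = 302.8, θ*₍47₎ = 379.3.
Basic interval reflects these around x̄ₜ:
  lower = 2 × 332.0 − 379.3 = 284.7
  upper = 2 × 332.0 − 302.8 = 361.2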